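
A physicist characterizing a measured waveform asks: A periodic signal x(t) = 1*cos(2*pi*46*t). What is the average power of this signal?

Average power of A*cos(wt) is A^2/2.
P = 1^2 / 2 = 1/2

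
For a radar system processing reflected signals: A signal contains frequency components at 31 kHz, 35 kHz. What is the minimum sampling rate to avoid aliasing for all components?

The highest frequency component is f_max = 35 kHz.
Nyquist rate = 2 * f_max = 2 * 35 kHz = 70 kHz.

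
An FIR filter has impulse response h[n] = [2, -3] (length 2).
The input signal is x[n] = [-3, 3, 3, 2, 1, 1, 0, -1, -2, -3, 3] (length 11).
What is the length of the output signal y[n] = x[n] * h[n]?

For linear convolution, the output length is:
len(y) = len(x) + len(h) - 1 = 11 + 2 - 1 = 12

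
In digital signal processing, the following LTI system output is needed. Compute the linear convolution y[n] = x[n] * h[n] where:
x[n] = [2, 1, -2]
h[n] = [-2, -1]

y[n] = sum_k x[k]*h[n-k]. Output length = len(x) + len(h) - 1 = 3 + 2 - 1 = 4.
y[0] = 2*-2 = -4
y[1] = 1*-2 + 2*-1 = -4
y[2] = -2*-2 + 1*-1 = 3
y[3] = -2*-1 = 2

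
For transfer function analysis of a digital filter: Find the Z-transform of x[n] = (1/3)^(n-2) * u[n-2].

Time-shifting property: if X(z) = Z{x[n]}, then Z{x[n-d]} = z^(-d) * X(z)
X(z) = z/(z - 1/3) for x[n] = (1/3)^n * u[n]
Z{x[n-2]} = z^(-2) * z/(z - 1/3) = z^(-1)/(z - 1/3)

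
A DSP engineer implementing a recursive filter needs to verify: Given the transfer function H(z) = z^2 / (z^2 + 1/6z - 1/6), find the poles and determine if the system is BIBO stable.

Poles are roots of the denominator: z^2 + 1/6z - 1/6 = 0.
Quadratic formula: z = [-(1/6) +/- sqrt((1/6)^2 - 4*(-1/6))] / 2
Discriminant = 1/36 + 2/3 = 25/36; sqrt = 5/6.
z = (-1/6 +/- 5/6) / 2 => z = 1/3 or z = -1/2.
|p1| = 1/2, |p2| = 1/3.
For BIBO stability, all poles must lie inside the unit circle (|p| < 1).
System is STABLE since both |p| < 1.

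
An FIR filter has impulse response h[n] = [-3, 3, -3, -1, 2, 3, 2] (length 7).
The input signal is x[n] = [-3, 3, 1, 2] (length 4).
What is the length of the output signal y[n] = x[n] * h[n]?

For linear convolution, the output length is:
len(y) = len(x) + len(h) - 1 = 4 + 7 - 1 = 10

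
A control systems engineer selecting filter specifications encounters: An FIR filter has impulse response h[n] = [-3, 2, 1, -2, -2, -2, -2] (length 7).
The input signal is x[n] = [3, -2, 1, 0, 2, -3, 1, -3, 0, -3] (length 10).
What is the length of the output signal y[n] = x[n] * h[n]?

For linear convolution, the output length is:
len(y) = len(x) + len(h) - 1 = 10 + 7 - 1 = 16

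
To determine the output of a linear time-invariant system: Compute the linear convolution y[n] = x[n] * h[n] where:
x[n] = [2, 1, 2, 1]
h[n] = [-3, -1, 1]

y[n] = sum_k x[k]*h[n-k]. Output length = len(x) + len(h) - 1 = 4 + 3 - 1 = 6.
y[0] = 2*-3 = -6
y[1] = 1*-3 + 2*-1 = -5
y[2] = 2*-3 + 1*-1 + 2*1 = -5
y[3] = 1*-3 + 2*-1 + 1*1 = -4
y[4] = 1*-1 + 2*1 = 1
y[5] = 1*1 = 1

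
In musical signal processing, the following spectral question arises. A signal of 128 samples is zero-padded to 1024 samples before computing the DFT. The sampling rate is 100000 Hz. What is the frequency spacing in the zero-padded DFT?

Original DFT: N = 128, resolution = f_s/N = 100000/128 = 3125/4 Hz
Zero-padded DFT: N = 1024, resolution = f_s/N = 100000/1024 = 3125/32 Hz
Zero-padding interpolates the spectrum (finer frequency grid)
but does NOT improve the true spectral resolution (ability to resolve close frequencies).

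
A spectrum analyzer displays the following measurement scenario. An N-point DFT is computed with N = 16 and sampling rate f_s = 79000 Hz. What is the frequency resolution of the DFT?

DFT frequency resolution = f_s / N
= 79000 / 16 = 9875/2 Hz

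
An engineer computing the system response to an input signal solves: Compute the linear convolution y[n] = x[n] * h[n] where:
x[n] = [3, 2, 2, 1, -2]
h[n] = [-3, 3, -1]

y[n] = sum_k x[k]*h[n-k]. Output length = len(x) + len(h) - 1 = 5 + 3 - 1 = 7.
y[0] = 3*-3 = -9
y[1] = 2*-3 + 3*3 = 3
y[2] = 2*-3 + 2*3 + 3*-1 = -3
y[3] = 1*-3 + 2*3 + 2*-1 = 1
y[4] = -2*-3 + 1*3 + 2*-1 = 7
y[5] = -2*3 + 1*-1 = -7
y[6] = -2*-1 = 2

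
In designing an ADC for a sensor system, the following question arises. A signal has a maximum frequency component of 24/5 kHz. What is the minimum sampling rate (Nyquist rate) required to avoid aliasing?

By the Nyquist-Shannon sampling theorem,
the minimum sampling rate (Nyquist rate) must be at least 2 * f_max.
Nyquist rate = 2 * 24/5 kHz = 48/5 kHz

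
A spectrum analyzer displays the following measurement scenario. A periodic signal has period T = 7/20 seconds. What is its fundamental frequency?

The fundamental frequency is the reciprocal of the period.
f = 1/T = 1/(7/20) = 20/7 Hz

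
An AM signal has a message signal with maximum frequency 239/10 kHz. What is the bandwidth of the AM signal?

In AM (double-sideband), the bandwidth is twice the message frequency.
BW = 2 * f_m = 2 * 239/10 kHz = 239/5 kHz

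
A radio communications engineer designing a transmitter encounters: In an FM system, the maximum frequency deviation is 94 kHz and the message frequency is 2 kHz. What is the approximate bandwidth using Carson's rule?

Carson's rule: BW = 2*(delta_f + f_m)
= 2*(94 + 2) kHz = 192 kHz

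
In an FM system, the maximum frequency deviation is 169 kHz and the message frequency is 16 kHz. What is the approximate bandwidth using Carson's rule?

Carson's rule: BW = 2*(delta_f + f_m)
= 2*(169 + 16) kHz = 370 kHz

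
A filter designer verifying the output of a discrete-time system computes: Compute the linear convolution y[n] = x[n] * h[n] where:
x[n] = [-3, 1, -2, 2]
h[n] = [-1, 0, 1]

y[n] = sum_k x[k]*h[n-k]. Output length = len(x) + len(h) - 1 = 4 + 3 - 1 = 6.
y[0] = -3*-1 = 3
y[1] = 1*-1 + -3*0 = -1
y[2] = -2*-1 + 1*0 + -3*1 = -1
y[3] = 2*-1 + -2*0 + 1*1 = -1
y[4] = 2*0 + -2*1 = -2
y[5] = 2*1 = 2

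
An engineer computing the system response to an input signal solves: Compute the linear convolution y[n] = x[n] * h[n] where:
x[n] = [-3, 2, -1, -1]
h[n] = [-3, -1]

y[n] = sum_k x[k]*h[n-k]. Output length = len(x) + len(h) - 1 = 4 + 2 - 1 = 5.
y[0] = -3*-3 = 9
y[1] = 2*-3 + -3*-1 = -3
y[2] = -1*-3 + 2*-1 = 1
y[3] = -1*-3 + -1*-1 = 4
y[4] = -1*-1 = 1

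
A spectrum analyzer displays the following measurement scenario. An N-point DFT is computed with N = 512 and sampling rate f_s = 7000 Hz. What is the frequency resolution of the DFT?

DFT frequency resolution = f_s / N
= 7000 / 512 = 875/64 Hz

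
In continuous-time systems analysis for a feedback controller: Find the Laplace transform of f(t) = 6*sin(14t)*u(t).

Standard pair: sin(wt)*u(t) <-> w/(s^2+w^2)
With w = 14: L{6*sin(14t)*u(t)} = 84/(s^2+196)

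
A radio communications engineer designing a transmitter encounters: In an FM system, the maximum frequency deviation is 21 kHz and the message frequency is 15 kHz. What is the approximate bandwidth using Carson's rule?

Carson's rule: BW = 2*(delta_f + f_m)
= 2*(21 + 15) kHz = 72 kHz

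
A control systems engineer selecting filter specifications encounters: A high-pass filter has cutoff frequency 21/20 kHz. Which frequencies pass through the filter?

A high-pass filter passes all frequencies above the cutoff frequency 21/20 kHz and attenuates lower frequencies.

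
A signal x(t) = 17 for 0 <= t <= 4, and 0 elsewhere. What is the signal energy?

Energy = integral of |x(t)|^2 dt over the signal duration
= 17^2 * 4 = 289 * 4 = 1156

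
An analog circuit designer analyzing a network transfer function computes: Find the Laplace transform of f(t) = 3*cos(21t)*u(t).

Standard pair: cos(wt)*u(t) <-> s/(s^2+w^2)
With w = 21: L{3*cos(21t)*u(t)} = 3s/(s^2+441)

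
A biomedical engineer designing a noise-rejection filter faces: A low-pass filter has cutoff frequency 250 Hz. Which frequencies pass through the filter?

A low-pass filter passes all frequencies below the cutoff frequency 250 Hz and attenuates higher frequencies.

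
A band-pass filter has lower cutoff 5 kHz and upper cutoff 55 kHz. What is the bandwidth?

Bandwidth = f_high - f_low
= 55 kHz - 5 kHz = 50 kHz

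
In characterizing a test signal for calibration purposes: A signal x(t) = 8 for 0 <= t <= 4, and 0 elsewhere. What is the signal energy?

Energy = integral of |x(t)|^2 dt over the signal duration
= 8^2 * 4 = 64 * 4 = 256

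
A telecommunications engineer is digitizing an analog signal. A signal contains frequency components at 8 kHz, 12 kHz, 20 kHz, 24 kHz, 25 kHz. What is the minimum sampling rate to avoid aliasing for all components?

The highest frequency component is f_max = 25 kHz.
Nyquist rate = 2 * f_max = 2 * 25 kHz = 50 kHz.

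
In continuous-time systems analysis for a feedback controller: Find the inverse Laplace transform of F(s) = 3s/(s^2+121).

Standard pair: s/(s^2+w^2) <-> cos(wt)*u(t)
With k=3, w=11: f(t) = 3*cos(11t)*u(t)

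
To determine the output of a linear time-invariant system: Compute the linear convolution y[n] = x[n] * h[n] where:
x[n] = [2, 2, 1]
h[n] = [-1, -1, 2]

y[n] = sum_k x[k]*h[n-k]. Output length = len(x) + len(h) - 1 = 3 + 3 - 1 = 5.
y[0] = 2*-1 = -2
y[1] = 2*-1 + 2*-1 = -4
y[2] = 1*-1 + 2*-1 + 2*2 = 1
y[3] = 1*-1 + 2*2 = 3
y[4] = 1*2 = 2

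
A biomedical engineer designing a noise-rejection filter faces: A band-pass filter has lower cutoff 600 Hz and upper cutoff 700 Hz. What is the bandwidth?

Bandwidth = f_high - f_low
= 700 Hz - 600 Hz = 100 Hz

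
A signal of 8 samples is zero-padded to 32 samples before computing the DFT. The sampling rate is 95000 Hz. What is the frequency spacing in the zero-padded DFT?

Original DFT: N = 8, resolution = f_s/N = 95000/8 = 11875 Hz
Zero-padded DFT: N = 32, resolution = f_s/N = 95000/32 = 11875/4 Hz
Zero-padding interpolates the spectrum (finer frequency grid)
but does NOT improve the true spectral resolution (ability to resolve close frequencies).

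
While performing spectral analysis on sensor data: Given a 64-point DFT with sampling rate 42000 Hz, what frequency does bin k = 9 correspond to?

The frequency of DFT bin k is: f_k = k * f_s / N
f_9 = 9 * 42000 / 64 = 23625/4 Hz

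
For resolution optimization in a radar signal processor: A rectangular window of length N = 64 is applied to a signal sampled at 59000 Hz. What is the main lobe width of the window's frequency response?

For a rectangular window of length N,
the main lobe width in frequency is 2*f_s/N.
= 2*59000/64 = 7375/4 Hz
This determines the minimum frequency separation for resolving two sinusoids.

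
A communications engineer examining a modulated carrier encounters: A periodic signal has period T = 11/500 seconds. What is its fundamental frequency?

The fundamental frequency is the reciprocal of the period.
f = 1/T = 1/(11/500) = 500/11 Hz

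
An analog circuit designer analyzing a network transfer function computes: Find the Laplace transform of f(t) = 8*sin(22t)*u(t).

Standard pair: sin(wt)*u(t) <-> w/(s^2+w^2)
With w = 22: L{8*sin(22t)*u(t)} = 176/(s^2+484)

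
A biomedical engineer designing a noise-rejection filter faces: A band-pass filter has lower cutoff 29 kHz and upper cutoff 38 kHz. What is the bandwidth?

Bandwidth = f_high - f_low
= 38 kHz - 29 kHz = 9 kHz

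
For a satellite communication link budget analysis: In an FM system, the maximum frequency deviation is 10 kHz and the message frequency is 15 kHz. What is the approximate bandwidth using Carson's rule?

Carson's rule: BW = 2*(delta_f + f_m)
= 2*(10 + 15) kHz = 50 kHz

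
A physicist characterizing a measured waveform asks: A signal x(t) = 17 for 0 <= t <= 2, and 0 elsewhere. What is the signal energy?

Energy = integral of |x(t)|^2 dt over the signal duration
= 17^2 * 2 = 289 * 2 = 578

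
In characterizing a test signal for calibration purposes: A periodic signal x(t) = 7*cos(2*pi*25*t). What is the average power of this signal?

Average power of A*cos(wt) is A^2/2.
P = 7^2 / 2 = 49/2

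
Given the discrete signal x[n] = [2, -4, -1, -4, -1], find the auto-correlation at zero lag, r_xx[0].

The auto-correlation at zero lag r_xx[0] equals the signal energy.
r_xx[0] = sum of x[n]^2 = 2^2 + (-4)^2 + (-1)^2 + (-4)^2 + (-1)^2
= 4 + 16 + 1 + 16 + 1 = 38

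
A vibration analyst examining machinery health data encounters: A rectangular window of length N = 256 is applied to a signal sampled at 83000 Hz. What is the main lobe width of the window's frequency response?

For a rectangular window of length N,
the main lobe width in frequency is 2*f_s/N.
= 2*83000/256 = 10375/16 Hz
This determines the minimum frequency separation for resolving two sinusoids.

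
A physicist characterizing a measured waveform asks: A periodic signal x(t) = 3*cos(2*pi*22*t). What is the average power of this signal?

Average power of A*cos(wt) is A^2/2.
P = 3^2 / 2 = 9/2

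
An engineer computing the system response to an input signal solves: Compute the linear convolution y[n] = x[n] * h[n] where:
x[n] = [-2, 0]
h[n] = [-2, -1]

y[n] = sum_k x[k]*h[n-k]. Output length = len(x) + len(h) - 1 = 2 + 2 - 1 = 3.
y[0] = -2*-2 = 4
y[1] = 0*-2 + -2*-1 = 2
y[2] = 0*-1 = 0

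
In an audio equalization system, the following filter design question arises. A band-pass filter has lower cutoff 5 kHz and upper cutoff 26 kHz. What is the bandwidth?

Bandwidth = f_high - f_low
= 26 kHz - 5 kHz = 21 kHz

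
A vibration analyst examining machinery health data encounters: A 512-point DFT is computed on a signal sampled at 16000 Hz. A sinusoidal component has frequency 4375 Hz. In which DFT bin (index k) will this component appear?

DFT frequency resolution = f_s/N = 16000/512 = 125/4 Hz
Bin index k = f_signal / resolution = 4375 / 125/4 = 140
The signal frequency 4375 Hz falls in DFT bin k = 140.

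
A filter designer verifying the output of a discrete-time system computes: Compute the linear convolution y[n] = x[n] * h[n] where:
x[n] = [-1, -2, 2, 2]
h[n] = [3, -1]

y[n] = sum_k x[k]*h[n-k]. Output length = len(x) + len(h) - 1 = 4 + 2 - 1 = 5.
y[0] = -1*3 = -3
y[1] = -2*3 + -1*-1 = -5
y[2] = 2*3 + -2*-1 = 8
y[3] = 2*3 + 2*-1 = 4
y[4] = 2*-1 = -2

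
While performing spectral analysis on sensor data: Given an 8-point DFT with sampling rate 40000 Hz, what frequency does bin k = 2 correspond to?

The frequency of DFT bin k is: f_k = k * f_s / N
f_2 = 2 * 40000 / 8 = 10000 Hz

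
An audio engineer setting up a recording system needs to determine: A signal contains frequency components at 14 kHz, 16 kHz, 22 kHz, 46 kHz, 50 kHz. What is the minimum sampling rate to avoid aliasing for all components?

The highest frequency component is f_max = 50 kHz.
Nyquist rate = 2 * f_max = 2 * 50 kHz = 100 kHz.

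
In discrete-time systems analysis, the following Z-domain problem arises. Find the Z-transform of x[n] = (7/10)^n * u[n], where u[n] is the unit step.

The Z-transform of a^n * u[n] is z/(z-a) for |z| > |a|.
Here a = 7/10, so X(z) = z/(z - (7/10)) = 10z/(10z - 7)
ROC: |z| > 7/10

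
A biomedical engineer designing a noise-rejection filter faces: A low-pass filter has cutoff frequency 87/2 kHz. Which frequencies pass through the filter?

A low-pass filter passes all frequencies below the cutoff frequency 87/2 kHz and attenuates higher frequencies.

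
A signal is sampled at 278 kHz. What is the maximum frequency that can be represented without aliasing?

The maximum frequency that can be represented without aliasing
is the Nyquist frequency: f_max = f_s / 2 = 278 kHz / 2 = 139 kHz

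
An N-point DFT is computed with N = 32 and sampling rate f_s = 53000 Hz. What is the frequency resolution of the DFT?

DFT frequency resolution = f_s / N
= 53000 / 32 = 6625/4 Hz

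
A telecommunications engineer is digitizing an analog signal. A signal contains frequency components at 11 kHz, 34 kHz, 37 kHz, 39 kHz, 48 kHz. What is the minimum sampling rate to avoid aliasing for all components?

The highest frequency component is f_max = 48 kHz.
Nyquist rate = 2 * f_max = 2 * 48 kHz = 96 kHz.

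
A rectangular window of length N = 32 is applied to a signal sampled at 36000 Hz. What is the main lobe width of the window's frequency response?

For a rectangular window of length N,
the main lobe width in frequency is 2*f_s/N.
= 2*36000/32 = 2250 Hz
This determines the minimum frequency separation for resolving two sinusoids.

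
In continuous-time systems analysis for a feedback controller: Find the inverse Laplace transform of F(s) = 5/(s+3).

Standard pair: k/(s+a) <-> k*e^(-at)*u(t)
With k=5, a=3: f(t) = 5*e^(-3t)*u(t)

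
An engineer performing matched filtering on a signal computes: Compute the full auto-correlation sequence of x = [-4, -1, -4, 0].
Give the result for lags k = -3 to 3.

r_xx[k] = sum_m x[m]*x[m+k], indexed from 0, for k = -3 to 3:
  r_xx[-3] = x[3]*x[0] = 0
  r_xx[-2] = x[2]*x[0] + x[3]*x[1] = 16
  r_xx[-1] = x[1]*x[0] + x[2]*x[1] + x[3]*x[2] = 8
  r_xx[0] = x[0]*x[0] + x[1]*x[1] + x[2]*x[2] + x[3]*x[3] = 33
  r_xx[1] = x[0]*x[1] + x[1]*x[2] + x[2]*x[3] = 8
  r_xx[2] = x[0]*x[2] + x[1]*x[3] = 16
  r_xx[3] = x[0]*x[3] = 0
r_xx = [0, 16, 8, 33, 8, 16, 0]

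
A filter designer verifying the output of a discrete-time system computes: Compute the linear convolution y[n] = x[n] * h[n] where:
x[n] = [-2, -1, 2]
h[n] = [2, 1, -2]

y[n] = sum_k x[k]*h[n-k]. Output length = len(x) + len(h) - 1 = 3 + 3 - 1 = 5.
y[0] = -2*2 = -4
y[1] = -1*2 + -2*1 = -4
y[2] = 2*2 + -1*1 + -2*-2 = 7
y[3] = 2*1 + -1*-2 = 4
y[4] = 2*-2 = -4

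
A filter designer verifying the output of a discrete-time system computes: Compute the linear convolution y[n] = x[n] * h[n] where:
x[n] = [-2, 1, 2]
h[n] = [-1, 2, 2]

y[n] = sum_k x[k]*h[n-k]. Output length = len(x) + len(h) - 1 = 3 + 3 - 1 = 5.
y[0] = -2*-1 = 2
y[1] = 1*-1 + -2*2 = -5
y[2] = 2*-1 + 1*2 + -2*2 = -4
y[3] = 2*2 + 1*2 = 6
y[4] = 2*2 = 4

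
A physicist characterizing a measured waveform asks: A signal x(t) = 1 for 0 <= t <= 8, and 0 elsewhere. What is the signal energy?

Energy = integral of |x(t)|^2 dt over the signal duration
= 1^2 * 8 = 1 * 8 = 8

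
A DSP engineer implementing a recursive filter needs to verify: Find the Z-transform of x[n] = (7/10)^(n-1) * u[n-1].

Time-shifting property: if X(z) = Z{x[n]}, then Z{x[n-d]} = z^(-d) * X(z)
X(z) = z/(z - 7/10) for x[n] = (7/10)^n * u[n]
Z{x[n-1]} = z^(-1) * z/(z - 7/10) = 1/(z - 7/10)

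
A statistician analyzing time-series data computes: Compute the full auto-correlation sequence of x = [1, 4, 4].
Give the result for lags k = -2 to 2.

r_xx[k] = sum_m x[m]*x[m+k], indexed from 0, for k = -2 to 2:
  r_xx[-2] = x[2]*x[0] = 4
  r_xx[-1] = x[1]*x[0] + x[2]*x[1] = 20
  r_xx[0] = x[0]*x[0] + x[1]*x[1] + x[2]*x[2] = 33
  r_xx[1] = x[0]*x[1] + x[1]*x[2] = 20
  r_xx[2] = x[0]*x[2] = 4
r_xx = [4, 20, 33, 20, 4]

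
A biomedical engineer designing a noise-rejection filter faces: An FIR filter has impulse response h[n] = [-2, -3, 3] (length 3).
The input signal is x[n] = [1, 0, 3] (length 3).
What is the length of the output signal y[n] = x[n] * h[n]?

For linear convolution, the output length is:
len(y) = len(x) + len(h) - 1 = 3 + 3 - 1 = 5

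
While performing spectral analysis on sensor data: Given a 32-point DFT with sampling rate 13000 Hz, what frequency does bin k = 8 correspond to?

The frequency of DFT bin k is: f_k = k * f_s / N
f_8 = 8 * 13000 / 32 = 3250 Hz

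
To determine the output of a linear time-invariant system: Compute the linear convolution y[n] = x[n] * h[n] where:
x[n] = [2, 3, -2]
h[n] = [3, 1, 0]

y[n] = sum_k x[k]*h[n-k]. Output length = len(x) + len(h) - 1 = 3 + 3 - 1 = 5.
y[0] = 2*3 = 6
y[1] = 3*3 + 2*1 = 11
y[2] = -2*3 + 3*1 + 2*0 = -3
y[3] = -2*1 + 3*0 = -2
y[4] = -2*0 = 0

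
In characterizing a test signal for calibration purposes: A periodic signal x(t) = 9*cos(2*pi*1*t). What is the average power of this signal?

Average power of A*cos(wt) is A^2/2.
P = 9^2 / 2 = 81/2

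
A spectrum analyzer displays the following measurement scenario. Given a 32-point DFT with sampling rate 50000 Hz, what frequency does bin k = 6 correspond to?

The frequency of DFT bin k is: f_k = k * f_s / N
f_6 = 6 * 50000 / 32 = 9375 Hz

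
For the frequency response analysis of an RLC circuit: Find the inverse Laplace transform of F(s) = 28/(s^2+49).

Standard pair: w/(s^2+w^2) <-> sin(wt)*u(t)
Recognize w^2 = 49, so w = 7; numerator 28 = 4*7.
f(t) = 4*sin(7t)*u(t)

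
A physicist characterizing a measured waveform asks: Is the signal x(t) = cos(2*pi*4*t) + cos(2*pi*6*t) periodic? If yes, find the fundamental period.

f1 = 4 Hz, f2 = 6 Hz
Period T1 = 1/4, T2 = 1/6
Ratio T1/T2 = 6/4, which is rational.
The signal is periodic with fundamental period T = 1/GCD(4,6) = 1/2 s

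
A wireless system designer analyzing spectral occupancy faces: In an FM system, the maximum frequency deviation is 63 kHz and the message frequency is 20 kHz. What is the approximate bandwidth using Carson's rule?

Carson's rule: BW = 2*(delta_f + f_m)
= 2*(63 + 20) kHz = 166 kHz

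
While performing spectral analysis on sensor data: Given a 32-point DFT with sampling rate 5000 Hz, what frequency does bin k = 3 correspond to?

The frequency of DFT bin k is: f_k = k * f_s / N
f_3 = 3 * 5000 / 32 = 1875/4 Hz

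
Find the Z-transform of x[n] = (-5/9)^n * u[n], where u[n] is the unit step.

The Z-transform of a^n * u[n] is z/(z-a) for |z| > |a|.
Here a = -5/9, so X(z) = z/(z - (-5/9)) = 9z/(9z + 5)
ROC: |z| > 5/9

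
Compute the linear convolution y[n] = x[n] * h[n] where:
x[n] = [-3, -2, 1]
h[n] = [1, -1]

y[n] = sum_k x[k]*h[n-k]. Output length = len(x) + len(h) - 1 = 3 + 2 - 1 = 4.
y[0] = -3*1 = -3
y[1] = -2*1 + -3*-1 = 1
y[2] = 1*1 + -2*-1 = 3
y[3] = 1*-1 = -1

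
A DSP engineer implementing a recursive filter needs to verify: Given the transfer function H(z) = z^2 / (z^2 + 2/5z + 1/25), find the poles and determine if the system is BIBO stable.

Poles are roots of the denominator: z^2 + 2/5z + 1/25 = 0.
Quadratic formula: z = [-(2/5) +/- sqrt((2/5)^2 - 4*(1/25))] / 2
Discriminant = 4/25 - 4/25 = 0; sqrt = 0.
z = (-2/5 +/- 0) / 2 = -1/5 (repeated root).
|p1| = 1/5, |p2| = 1/5.
For BIBO stability, all poles must lie inside the unit circle (|p| < 1).
System is STABLE since both |p| < 1.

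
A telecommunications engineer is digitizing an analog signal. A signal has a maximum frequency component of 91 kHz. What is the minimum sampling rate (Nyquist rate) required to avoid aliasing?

By the Nyquist-Shannon sampling theorem,
the minimum sampling rate (Nyquist rate) must be at least 2 * f_max.
Nyquist rate = 2 * 91 kHz = 182 kHz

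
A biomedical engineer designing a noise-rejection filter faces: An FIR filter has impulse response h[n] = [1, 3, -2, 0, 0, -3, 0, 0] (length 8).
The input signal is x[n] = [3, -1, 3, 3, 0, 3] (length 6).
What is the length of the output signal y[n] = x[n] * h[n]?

For linear convolution, the output length is:
len(y) = len(x) + len(h) - 1 = 6 + 8 - 1 = 13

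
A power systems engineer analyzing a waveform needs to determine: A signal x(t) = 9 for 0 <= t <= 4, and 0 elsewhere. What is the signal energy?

Energy = integral of |x(t)|^2 dt over the signal duration
= 9^2 * 4 = 81 * 4 = 324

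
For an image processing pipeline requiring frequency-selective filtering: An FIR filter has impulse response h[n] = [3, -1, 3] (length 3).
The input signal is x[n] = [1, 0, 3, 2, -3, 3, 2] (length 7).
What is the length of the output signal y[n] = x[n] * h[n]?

For linear convolution, the output length is:
len(y) = len(x) + len(h) - 1 = 7 + 3 - 1 = 9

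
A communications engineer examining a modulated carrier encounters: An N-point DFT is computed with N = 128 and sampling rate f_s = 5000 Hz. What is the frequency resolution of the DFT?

DFT frequency resolution = f_s / N
= 5000 / 128 = 625/16 Hz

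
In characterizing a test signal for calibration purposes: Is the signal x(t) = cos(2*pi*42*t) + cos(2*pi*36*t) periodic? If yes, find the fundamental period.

f1 = 42 Hz, f2 = 36 Hz
Period T1 = 1/42, T2 = 1/36
Ratio T1/T2 = 36/42, which is rational.
The signal is periodic with fundamental period T = 1/GCD(42,36) = 1/6 s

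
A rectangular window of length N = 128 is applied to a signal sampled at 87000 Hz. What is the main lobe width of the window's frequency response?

For a rectangular window of length N,
the main lobe width in frequency is 2*f_s/N.
= 2*87000/128 = 10875/8 Hz
This determines the minimum frequency separation for resolving two sinusoids.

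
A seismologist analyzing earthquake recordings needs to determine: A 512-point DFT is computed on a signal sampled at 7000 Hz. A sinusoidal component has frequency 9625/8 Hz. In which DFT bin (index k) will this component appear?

DFT frequency resolution = f_s/N = 7000/512 = 875/64 Hz
Bin index k = f_signal / resolution = 9625/8 / 875/64 = 88
The signal frequency 9625/8 Hz falls in DFT bin k = 88.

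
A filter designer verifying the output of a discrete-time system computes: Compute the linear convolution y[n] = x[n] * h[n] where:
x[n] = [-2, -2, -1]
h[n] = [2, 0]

y[n] = sum_k x[k]*h[n-k]. Output length = len(x) + len(h) - 1 = 3 + 2 - 1 = 4.
y[0] = -2*2 = -4
y[1] = -2*2 + -2*0 = -4
y[2] = -1*2 + -2*0 = -2
y[3] = -1*0 = 0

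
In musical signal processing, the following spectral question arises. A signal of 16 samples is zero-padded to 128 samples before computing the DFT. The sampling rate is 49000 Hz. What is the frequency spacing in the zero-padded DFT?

Original DFT: N = 16, resolution = f_s/N = 49000/16 = 6125/2 Hz
Zero-padded DFT: N = 128, resolution = f_s/N = 49000/128 = 6125/16 Hz
Zero-padding interpolates the spectrum (finer frequency grid)
but does NOT improve the true spectral resolution (ability to resolve close frequencies).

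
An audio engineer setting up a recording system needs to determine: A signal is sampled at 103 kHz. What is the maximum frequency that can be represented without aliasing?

The maximum frequency that can be represented without aliasing
is the Nyquist frequency: f_max = f_s / 2 = 103 kHz / 2 = 103/2 kHz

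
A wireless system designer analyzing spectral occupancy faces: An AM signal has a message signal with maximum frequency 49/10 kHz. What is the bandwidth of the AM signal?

In AM (double-sideband), the bandwidth is twice the message frequency.
BW = 2 * f_m = 2 * 49/10 kHz = 49/5 kHz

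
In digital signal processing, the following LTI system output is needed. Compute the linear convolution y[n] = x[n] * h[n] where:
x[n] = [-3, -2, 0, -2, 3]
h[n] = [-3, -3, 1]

y[n] = sum_k x[k]*h[n-k]. Output length = len(x) + len(h) - 1 = 5 + 3 - 1 = 7.
y[0] = -3*-3 = 9
y[1] = -2*-3 + -3*-3 = 15
y[2] = 0*-3 + -2*-3 + -3*1 = 3
y[3] = -2*-3 + 0*-3 + -2*1 = 4
y[4] = 3*-3 + -2*-3 + 0*1 = -3
y[5] = 3*-3 + -2*1 = -11
y[6] = 3*1 = 3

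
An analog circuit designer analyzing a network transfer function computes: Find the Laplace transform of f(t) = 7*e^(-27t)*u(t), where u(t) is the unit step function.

Standard Laplace transform pair:
e^(-at)*u(t) <-> 1/(s+a)
With a = 27: L{7*e^(-27t)*u(t)} = 7/(s+27), ROC: Re(s) > -27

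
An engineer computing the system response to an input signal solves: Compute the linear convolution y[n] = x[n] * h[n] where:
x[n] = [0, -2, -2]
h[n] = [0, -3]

y[n] = sum_k x[k]*h[n-k]. Output length = len(x) + len(h) - 1 = 3 + 2 - 1 = 4.
y[0] = 0*0 = 0
y[1] = -2*0 + 0*-3 = 0
y[2] = -2*0 + -2*-3 = 6
y[3] = -2*-3 = 6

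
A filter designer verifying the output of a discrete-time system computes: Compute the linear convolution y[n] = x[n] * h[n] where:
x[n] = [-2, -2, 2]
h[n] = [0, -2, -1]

y[n] = sum_k x[k]*h[n-k]. Output length = len(x) + len(h) - 1 = 3 + 3 - 1 = 5.
y[0] = -2*0 = 0
y[1] = -2*0 + -2*-2 = 4
y[2] = 2*0 + -2*-2 + -2*-1 = 6
y[3] = 2*-2 + -2*-1 = -2
y[4] = 2*-1 = -2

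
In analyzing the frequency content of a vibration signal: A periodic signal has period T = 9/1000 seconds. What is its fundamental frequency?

The fundamental frequency is the reciprocal of the period.
f = 1/T = 1/(9/1000) = 1000/9 Hz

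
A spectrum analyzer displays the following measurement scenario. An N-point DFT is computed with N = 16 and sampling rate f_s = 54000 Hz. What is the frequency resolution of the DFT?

DFT frequency resolution = f_s / N
= 54000 / 16 = 3375 Hz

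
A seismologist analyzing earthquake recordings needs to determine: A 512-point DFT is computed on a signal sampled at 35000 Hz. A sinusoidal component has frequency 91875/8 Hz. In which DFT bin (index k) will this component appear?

DFT frequency resolution = f_s/N = 35000/512 = 4375/64 Hz
Bin index k = f_signal / resolution = 91875/8 / 4375/64 = 168
The signal frequency 91875/8 Hz falls in DFT bin k = 168.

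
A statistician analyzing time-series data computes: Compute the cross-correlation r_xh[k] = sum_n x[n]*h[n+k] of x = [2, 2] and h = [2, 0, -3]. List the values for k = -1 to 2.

Both sequences indexed from 0 and zero outside their support.
Lags with overlap: k = -1 to 2.
  r_xh[-1] = x[1]*h[0] = 4
  r_xh[0] = x[0]*h[0] + x[1]*h[1] = 4
  r_xh[1] = x[0]*h[1] + x[1]*h[2] = -6
  r_xh[2] = x[0]*h[2] = -6
r_xh = [4, 4, -6, -6] (for k = -1, ..., 2)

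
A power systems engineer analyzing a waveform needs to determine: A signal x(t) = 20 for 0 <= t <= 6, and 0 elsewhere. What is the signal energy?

Energy = integral of |x(t)|^2 dt over the signal duration
= 20^2 * 6 = 400 * 6 = 2400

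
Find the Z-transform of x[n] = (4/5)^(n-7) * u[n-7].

Time-shifting property: if X(z) = Z{x[n]}, then Z{x[n-d]} = z^(-d) * X(z)
X(z) = z/(z - 4/5) for x[n] = (4/5)^n * u[n]
Z{x[n-7]} = z^(-7) * z/(z - 4/5) = z^(-6)/(z - 4/5)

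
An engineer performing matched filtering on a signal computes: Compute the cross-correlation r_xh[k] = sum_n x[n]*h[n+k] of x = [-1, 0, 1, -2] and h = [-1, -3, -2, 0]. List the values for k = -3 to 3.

Both sequences indexed from 0 and zero outside their support.
Lags with overlap: k = -3 to 3.
  r_xh[-3] = x[3]*h[0] = 2
  r_xh[-2] = x[2]*h[0] + x[3]*h[1] = 5
  r_xh[-1] = x[1]*h[0] + x[2]*h[1] + x[3]*h[2] = 1
  r_xh[0] = x[0]*h[0] + x[1]*h[1] + x[2]*h[2] + x[3]*h[3] = -1
  r_xh[1] = x[0]*h[1] + x[1]*h[2] + x[2]*h[3] = 3
  r_xh[2] = x[0]*h[2] + x[1]*h[3] = 2
  r_xh[3] = x[0]*h[3] = 0
r_xh = [2, 5, 1, -1, 3, 2, 0] (for k = -3, ..., 3)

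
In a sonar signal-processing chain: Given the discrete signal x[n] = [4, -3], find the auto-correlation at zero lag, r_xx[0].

The auto-correlation at zero lag r_xx[0] equals the signal energy.
r_xx[0] = sum of x[n]^2 = 4^2 + (-3)^2
= 16 + 9 = 25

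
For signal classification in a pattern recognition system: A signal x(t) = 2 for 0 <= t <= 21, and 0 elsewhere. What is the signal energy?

Energy = integral of |x(t)|^2 dt over the signal duration
= 2^2 * 21 = 4 * 21 = 84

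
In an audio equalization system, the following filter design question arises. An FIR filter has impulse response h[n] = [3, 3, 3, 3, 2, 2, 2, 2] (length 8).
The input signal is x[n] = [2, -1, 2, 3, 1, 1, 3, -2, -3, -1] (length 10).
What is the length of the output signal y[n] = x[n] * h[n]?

For linear convolution, the output length is:
len(y) = len(x) + len(h) - 1 = 10 + 8 - 1 = 17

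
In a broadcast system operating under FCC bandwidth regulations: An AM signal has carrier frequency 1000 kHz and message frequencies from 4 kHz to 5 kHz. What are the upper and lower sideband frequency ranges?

Upper sideband (USB) = fc + [fm_low, fm_high] = 1000 + [4, 5] = [1004, 1005] kHz
Lower sideband (LSB) = fc - [fm_high, fm_low] = 1000 - [5, 4] = [995, 996] kHz
Total occupied spectrum: 995 kHz to 1005 kHz (plus carrier at 1000 kHz)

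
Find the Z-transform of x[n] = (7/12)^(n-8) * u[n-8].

Time-shifting property: if X(z) = Z{x[n]}, then Z{x[n-d]} = z^(-d) * X(z)
X(z) = z/(z - 7/12) for x[n] = (7/12)^n * u[n]
Z{x[n-8]} = z^(-8) * z/(z - 7/12) = z^(-7)/(z - 7/12)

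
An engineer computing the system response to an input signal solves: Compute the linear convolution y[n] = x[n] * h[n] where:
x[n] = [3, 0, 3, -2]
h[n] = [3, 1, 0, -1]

y[n] = sum_k x[k]*h[n-k]. Output length = len(x) + len(h) - 1 = 4 + 4 - 1 = 7.
y[0] = 3*3 = 9
y[1] = 0*3 + 3*1 = 3
y[2] = 3*3 + 0*1 + 3*0 = 9
y[3] = -2*3 + 3*1 + 0*0 + 3*-1 = -6
y[4] = -2*1 + 3*0 + 0*-1 = -2
y[5] = -2*0 + 3*-1 = -3
y[6] = -2*-1 = 2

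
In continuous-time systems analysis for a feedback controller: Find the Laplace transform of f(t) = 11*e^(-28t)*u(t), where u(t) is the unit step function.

Standard Laplace transform pair:
e^(-at)*u(t) <-> 1/(s+a)
With a = 28: L{11*e^(-28t)*u(t)} = 11/(s+28), ROC: Re(s) > -28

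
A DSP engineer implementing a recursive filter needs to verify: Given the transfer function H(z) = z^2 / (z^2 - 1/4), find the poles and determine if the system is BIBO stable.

Poles are roots of the denominator: z^2 - 1/4 = 0.
Quadratic formula: z = [-(0) +/- sqrt((0)^2 - 4*(-1/4))] / 2
Discriminant = 0 + 1 = 1; sqrt = 1.
z = (0 +/- 1) / 2 => z = 1/2 or z = -1/2.
|p1| = 1/2, |p2| = 1/2.
For BIBO stability, all poles must lie inside the unit circle (|p| < 1).
System is STABLE since both |p| < 1.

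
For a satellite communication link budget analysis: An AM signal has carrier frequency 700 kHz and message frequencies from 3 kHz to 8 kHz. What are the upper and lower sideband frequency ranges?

Upper sideband (USB) = fc + [fm_low, fm_high] = 700 + [3, 8] = [703, 708] kHz
Lower sideband (LSB) = fc - [fm_high, fm_low] = 700 - [8, 3] = [692, 697] kHz
Total occupied spectrum: 692 kHz to 708 kHz (plus carrier at 700 kHz)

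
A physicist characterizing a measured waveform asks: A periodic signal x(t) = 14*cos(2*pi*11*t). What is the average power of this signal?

Average power of A*cos(wt) is A^2/2.
P = 14^2 / 2 = 196/2 = 98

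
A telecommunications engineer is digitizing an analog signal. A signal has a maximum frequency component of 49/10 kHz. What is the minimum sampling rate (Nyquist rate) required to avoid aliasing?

By the Nyquist-Shannon sampling theorem,
the minimum sampling rate (Nyquist rate) must be at least 2 * f_max.
Nyquist rate = 2 * 49/10 kHz = 49/5 kHz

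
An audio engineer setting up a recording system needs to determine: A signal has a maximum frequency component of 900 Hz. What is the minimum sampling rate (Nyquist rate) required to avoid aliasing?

By the Nyquist-Shannon sampling theorem,
the minimum sampling rate (Nyquist rate) must be at least 2 * f_max.
Nyquist rate = 2 * 900 Hz = 1800 Hz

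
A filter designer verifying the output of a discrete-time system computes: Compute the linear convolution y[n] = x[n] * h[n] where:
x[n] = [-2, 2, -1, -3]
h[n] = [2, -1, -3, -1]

y[n] = sum_k x[k]*h[n-k]. Output length = len(x) + len(h) - 1 = 4 + 4 - 1 = 7.
y[0] = -2*2 = -4
y[1] = 2*2 + -2*-1 = 6
y[2] = -1*2 + 2*-1 + -2*-3 = 2
y[3] = -3*2 + -1*-1 + 2*-3 + -2*-1 = -9
y[4] = -3*-1 + -1*-3 + 2*-1 = 4
y[5] = -3*-3 + -1*-1 = 10
y[6] = -3*-1 = 3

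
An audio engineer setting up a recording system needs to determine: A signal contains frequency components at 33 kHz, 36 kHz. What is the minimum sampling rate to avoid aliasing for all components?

The highest frequency component is f_max = 36 kHz.
Nyquist rate = 2 * f_max = 2 * 36 kHz = 72 kHz.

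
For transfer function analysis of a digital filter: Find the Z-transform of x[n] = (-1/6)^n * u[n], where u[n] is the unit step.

The Z-transform of a^n * u[n] is z/(z-a) for |z| > |a|.
Here a = -1/6, so X(z) = z/(z - (-1/6)) = 6z/(6z + 1)
ROC: |z| > 1/6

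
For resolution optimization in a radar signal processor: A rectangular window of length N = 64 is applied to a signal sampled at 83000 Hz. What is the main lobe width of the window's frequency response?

For a rectangular window of length N,
the main lobe width in frequency is 2*f_s/N.
= 2*83000/64 = 10375/4 Hz
This determines the minimum frequency separation for resolving two sinusoids.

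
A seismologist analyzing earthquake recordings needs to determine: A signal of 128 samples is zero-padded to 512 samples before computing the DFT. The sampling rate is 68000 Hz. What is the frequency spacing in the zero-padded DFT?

Original DFT: N = 128, resolution = f_s/N = 68000/128 = 2125/4 Hz
Zero-padded DFT: N = 512, resolution = f_s/N = 68000/512 = 2125/16 Hz
Zero-padding interpolates the spectrum (finer frequency grid)
but does NOT improve the true spectral resolution (ability to resolve close frequencies).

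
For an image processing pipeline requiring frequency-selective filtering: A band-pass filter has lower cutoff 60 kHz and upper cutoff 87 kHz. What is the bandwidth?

Bandwidth = f_high - f_low
= 87 kHz - 60 kHz = 27 kHz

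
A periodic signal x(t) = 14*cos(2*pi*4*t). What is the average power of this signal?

Average power of A*cos(wt) is A^2/2.
P = 14^2 / 2 = 196/2 = 98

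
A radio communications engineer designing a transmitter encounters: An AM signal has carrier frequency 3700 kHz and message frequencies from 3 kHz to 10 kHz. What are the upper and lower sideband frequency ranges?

Upper sideband (USB) = fc + [fm_low, fm_high] = 3700 + [3, 10] = [3703, 3710] kHz
Lower sideband (LSB) = fc - [fm_high, fm_low] = 3700 - [10, 3] = [3690, 3697] kHz
Total occupied spectrum: 3690 kHz to 3710 kHz (plus carrier at 3700 kHz)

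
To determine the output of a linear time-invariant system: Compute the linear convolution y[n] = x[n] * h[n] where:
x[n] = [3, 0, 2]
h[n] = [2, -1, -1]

y[n] = sum_k x[k]*h[n-k]. Output length = len(x) + len(h) - 1 = 3 + 3 - 1 = 5.
y[0] = 3*2 = 6
y[1] = 0*2 + 3*-1 = -3
y[2] = 2*2 + 0*-1 + 3*-1 = 1
y[3] = 2*-1 + 0*-1 = -2
y[4] = 2*-1 = -2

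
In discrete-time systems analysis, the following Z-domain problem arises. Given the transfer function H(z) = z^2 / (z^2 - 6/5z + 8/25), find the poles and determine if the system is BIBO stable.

Poles are roots of the denominator: z^2 - 6/5z + 8/25 = 0.
Quadratic formula: z = [-(-6/5) +/- sqrt((-6/5)^2 - 4*(8/25))] / 2
Discriminant = 36/25 - 32/25 = 4/25; sqrt = 2/5.
z = (6/5 +/- 2/5) / 2 => z = 4/5 or z = 2/5.
|p1| = 2/5, |p2| = 4/5.
For BIBO stability, all poles must lie inside the unit circle (|p| < 1).
System is STABLE since both |p| < 1.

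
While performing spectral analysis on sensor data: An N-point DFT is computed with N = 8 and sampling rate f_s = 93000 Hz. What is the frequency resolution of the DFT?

DFT frequency resolution = f_s / N
= 93000 / 8 = 11625 Hz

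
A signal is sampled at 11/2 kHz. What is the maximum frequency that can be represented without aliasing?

The maximum frequency that can be represented without aliasing
is the Nyquist frequency: f_max = f_s / 2 = 11/2 kHz / 2 = 11/4 kHz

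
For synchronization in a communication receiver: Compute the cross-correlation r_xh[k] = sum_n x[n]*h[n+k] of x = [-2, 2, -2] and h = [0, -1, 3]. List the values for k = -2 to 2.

Both sequences indexed from 0 and zero outside their support.
Lags with overlap: k = -2 to 2.
  r_xh[-2] = x[2]*h[0] = 0
  r_xh[-1] = x[1]*h[0] + x[2]*h[1] = 2
  r_xh[0] = x[0]*h[0] + x[1]*h[1] + x[2]*h[2] = -8
  r_xh[1] = x[0]*h[1] + x[1]*h[2] = 8
  r_xh[2] = x[0]*h[2] = -6
r_xh = [0, 2, -8, 8, -6] (for k = -2, ..., 2)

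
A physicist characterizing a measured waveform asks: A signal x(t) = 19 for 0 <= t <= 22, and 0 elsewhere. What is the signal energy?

Energy = integral of |x(t)|^2 dt over the signal duration
= 19^2 * 22 = 361 * 22 = 7942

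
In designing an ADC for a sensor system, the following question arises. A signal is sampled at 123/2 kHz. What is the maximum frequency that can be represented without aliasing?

The maximum frequency that can be represented without aliasing
is the Nyquist frequency: f_max = f_s / 2 = 123/2 kHz / 2 = 123/4 kHz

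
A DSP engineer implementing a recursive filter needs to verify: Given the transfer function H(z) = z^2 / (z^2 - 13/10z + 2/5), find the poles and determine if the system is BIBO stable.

Poles are roots of the denominator: z^2 - 13/10z + 2/5 = 0.
Quadratic formula: z = [-(-13/10) +/- sqrt((-13/10)^2 - 4*(2/5))] / 2
Discriminant = 169/100 - 8/5 = 9/100; sqrt = 3/10.
z = (13/10 +/- 3/10) / 2 => z = 4/5 or z = 1/2.
|p1| = 4/5, |p2| = 1/2.
For BIBO stability, all poles must lie inside the unit circle (|p| < 1).
System is STABLE since both |p| < 1.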